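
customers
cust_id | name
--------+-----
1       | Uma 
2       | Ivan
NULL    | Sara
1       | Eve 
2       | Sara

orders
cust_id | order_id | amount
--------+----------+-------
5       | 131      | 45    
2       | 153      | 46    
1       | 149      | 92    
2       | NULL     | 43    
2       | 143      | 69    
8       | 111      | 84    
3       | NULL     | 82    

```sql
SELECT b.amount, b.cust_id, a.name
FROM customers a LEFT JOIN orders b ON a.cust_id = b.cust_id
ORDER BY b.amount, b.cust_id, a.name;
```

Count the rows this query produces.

9

LEFT JOIN keeps every row from `customers`; unmatched rows get NULL for `orders`'s columns.
Matching on a.cust_id = b.cust_id. A NULL in a compared column never satisfies the condition.
Matched pairs: 8; unmatched a rows kept: 1.
Total: 8 matched + 1 padded = 9 rows.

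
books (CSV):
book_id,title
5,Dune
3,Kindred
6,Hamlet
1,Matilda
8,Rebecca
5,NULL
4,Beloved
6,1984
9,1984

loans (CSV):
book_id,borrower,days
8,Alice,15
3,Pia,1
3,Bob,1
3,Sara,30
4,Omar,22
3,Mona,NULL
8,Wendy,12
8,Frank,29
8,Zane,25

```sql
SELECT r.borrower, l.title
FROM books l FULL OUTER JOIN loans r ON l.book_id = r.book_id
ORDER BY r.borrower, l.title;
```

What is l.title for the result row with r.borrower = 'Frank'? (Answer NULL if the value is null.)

FULL OUTER JOIN keeps every row from both sides; unmatched rows get NULL for the other side's columns.
Matching on l.book_id = r.book_id.
- l (book_id=5) has no partner → padded with NULL.
- l (book_id=3) pairs with 4 row(s) of r.
- l (book_id=6) has no partner → padded with NULL.
- l (book_id=1) has no partner → padded with NULL.
- l (book_id=8) pairs with 4 row(s) of r.
- l (book_id=5) has no partner → padded with NULL.
- l (book_id=4) pairs with 1 row(s) of r.
- l (book_id=6) has no partner → padded with NULL.
- l (book_id=9) has no partner → padded with NULL.

Rebecca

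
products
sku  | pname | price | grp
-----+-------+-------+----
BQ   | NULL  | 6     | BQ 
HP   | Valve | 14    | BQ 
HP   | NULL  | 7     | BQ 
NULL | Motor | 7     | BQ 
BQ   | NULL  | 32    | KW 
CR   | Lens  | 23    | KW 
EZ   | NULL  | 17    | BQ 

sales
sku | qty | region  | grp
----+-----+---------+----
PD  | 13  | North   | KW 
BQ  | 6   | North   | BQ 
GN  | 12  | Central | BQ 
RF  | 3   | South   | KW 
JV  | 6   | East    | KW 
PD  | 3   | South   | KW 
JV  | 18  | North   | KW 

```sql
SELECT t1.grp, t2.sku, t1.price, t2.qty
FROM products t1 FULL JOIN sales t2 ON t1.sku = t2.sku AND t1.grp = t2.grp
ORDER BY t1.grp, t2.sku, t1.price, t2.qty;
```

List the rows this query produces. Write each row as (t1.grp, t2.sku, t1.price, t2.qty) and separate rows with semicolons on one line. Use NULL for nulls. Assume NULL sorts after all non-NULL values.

(BQ, BQ, 6, 6); (BQ, NULL, 7, NULL); (BQ, NULL, 7, NULL); (BQ, NULL, 14, NULL); (BQ, NULL, 17, NULL); (KW, NULL, 23, NULL); (KW, NULL, 32, NULL); (NULL, GN, NULL, 12); (NULL, JV, NULL, 6); (NULL, JV, NULL, 18); (NULL, PD, NULL, 3); (NULL, PD, NULL, 13); (NULL, RF, NULL, 3)

FULL OUTER JOIN keeps every row from both sides; unmatched rows get NULL for the other side's columns.
Matching on t1.sku = t2.sku AND t1.grp = t2.grp. A NULL in a compared column never satisfies the condition.
- t1[0] sku=BQ, grp=BQ → 1 match(es) in t2 → 1 row(s).
- t1[1] sku=HP, grp=BQ → no match; kept with NULLs on the t2 side.
- t1[2] sku=HP, grp=BQ → no match; kept with NULLs on the t2 side.
- t1[3] sku=NULL, grp=BQ → no match; kept with NULLs on the t2 side.
- t1[4] sku=BQ, grp=KW → no match; kept with NULLs on the t2 side.
- t1[5] sku=CR, grp=KW → no match; kept with NULLs on the t2 side.
- t1[6] sku=EZ, grp=BQ → no match; kept with NULLs on the t2 side.
- plus 6 unmatched t2 row(s), each kept with NULL t1 columns.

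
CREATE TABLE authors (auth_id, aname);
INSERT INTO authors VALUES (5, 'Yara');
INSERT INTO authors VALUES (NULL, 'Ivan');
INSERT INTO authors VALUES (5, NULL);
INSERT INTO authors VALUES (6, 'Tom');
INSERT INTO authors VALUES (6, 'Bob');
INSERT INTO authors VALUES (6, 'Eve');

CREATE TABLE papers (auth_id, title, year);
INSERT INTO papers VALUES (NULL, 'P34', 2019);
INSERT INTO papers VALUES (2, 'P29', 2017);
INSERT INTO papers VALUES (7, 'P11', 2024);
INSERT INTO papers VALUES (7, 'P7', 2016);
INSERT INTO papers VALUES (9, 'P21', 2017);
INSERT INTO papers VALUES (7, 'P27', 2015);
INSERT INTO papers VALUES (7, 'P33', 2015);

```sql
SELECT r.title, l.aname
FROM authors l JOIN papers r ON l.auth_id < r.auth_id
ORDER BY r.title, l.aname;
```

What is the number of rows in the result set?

INNER JOIN keeps only pairs where the ON condition holds.
Matching on l.auth_id < r.auth_id. A NULL in a compared column never satisfies the condition.
- auth_id=5: 5 matching r row(s), so 5 row(s) emitted.
- auth_id=NULL: no matching r row, dropped.
- auth_id=5: 5 matching r row(s), so 5 row(s) emitted.
- auth_id=6: 5 matching r row(s), so 5 row(s) emitted.
- auth_id=6: 5 matching r row(s), so 5 row(s) emitted.
- auth_id=6: 5 matching r row(s), so 5 row(s) emitted.
Total: 25 rows.

25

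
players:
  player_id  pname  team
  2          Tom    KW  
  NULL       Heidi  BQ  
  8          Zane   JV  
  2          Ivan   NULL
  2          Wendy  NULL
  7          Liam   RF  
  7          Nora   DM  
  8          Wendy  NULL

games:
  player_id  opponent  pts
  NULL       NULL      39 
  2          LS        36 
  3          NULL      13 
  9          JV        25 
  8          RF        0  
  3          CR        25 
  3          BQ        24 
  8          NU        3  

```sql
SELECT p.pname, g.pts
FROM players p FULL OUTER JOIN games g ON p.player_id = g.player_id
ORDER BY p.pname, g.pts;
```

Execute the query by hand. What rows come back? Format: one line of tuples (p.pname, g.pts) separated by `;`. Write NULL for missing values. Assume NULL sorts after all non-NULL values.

(Heidi, NULL); (Ivan, 36); (Liam, NULL); (Nora, NULL); (Tom, 36); (Wendy, 0); (Wendy, 3); (Wendy, 36); (Zane, 0); (Zane, 3); (NULL, 13); (NULL, 24); (NULL, 25); (NULL, 25); (NULL, 39)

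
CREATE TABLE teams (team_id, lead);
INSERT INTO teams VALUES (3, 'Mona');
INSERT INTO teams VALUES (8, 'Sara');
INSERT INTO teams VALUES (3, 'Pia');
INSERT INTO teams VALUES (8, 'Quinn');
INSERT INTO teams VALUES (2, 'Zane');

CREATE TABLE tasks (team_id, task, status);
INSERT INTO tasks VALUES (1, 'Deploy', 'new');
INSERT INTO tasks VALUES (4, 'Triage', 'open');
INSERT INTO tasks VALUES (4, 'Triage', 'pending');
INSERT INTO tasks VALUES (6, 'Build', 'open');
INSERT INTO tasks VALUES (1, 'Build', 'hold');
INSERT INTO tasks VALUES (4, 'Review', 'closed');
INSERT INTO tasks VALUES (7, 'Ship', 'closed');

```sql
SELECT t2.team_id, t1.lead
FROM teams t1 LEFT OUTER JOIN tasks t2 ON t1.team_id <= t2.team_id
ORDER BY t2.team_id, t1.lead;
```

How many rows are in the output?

LEFT JOIN keeps every row from `teams`; unmatched rows get NULL for `tasks`'s columns.
Matching on t1.team_id <= t2.team_id.
- t1 (team_id=3) pairs with 5 row(s) of t2.
- t1 (team_id=8) has no partner → padded with NULL.
- t1 (team_id=3) pairs with 5 row(s) of t2.
- t1 (team_id=8) has no partner → padded with NULL.
- t1 (team_id=2) pairs with 5 row(s) of t2.
Total: 15 matched + 2 padded = 17 rows.

17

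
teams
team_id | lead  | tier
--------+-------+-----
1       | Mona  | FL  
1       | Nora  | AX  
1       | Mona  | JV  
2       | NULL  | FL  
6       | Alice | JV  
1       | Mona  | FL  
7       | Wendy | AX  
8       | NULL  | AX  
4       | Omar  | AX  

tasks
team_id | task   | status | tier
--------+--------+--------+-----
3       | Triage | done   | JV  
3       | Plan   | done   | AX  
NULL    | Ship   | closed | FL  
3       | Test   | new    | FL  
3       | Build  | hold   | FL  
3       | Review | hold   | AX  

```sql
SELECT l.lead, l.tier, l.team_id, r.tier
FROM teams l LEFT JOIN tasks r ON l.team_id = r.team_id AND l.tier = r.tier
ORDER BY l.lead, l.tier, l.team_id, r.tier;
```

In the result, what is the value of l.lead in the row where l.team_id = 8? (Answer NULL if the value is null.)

LEFT JOIN keeps every row from `teams`; unmatched rows get NULL for `tasks`'s columns.
Matching on l.team_id = r.team_id AND l.tier = r.tier. A NULL in a compared column never satisfies the condition.
- l row (team_id=1, tier=FL): no match → kept, r columns NULL.
- l row (team_id=1, tier=AX): no match → kept, r columns NULL.
- l row (team_id=1, tier=JV): no match → kept, r columns NULL.
- l row (team_id=2, tier=FL): no match → kept, r columns NULL.
- l row (team_id=6, tier=JV): no match → kept, r columns NULL.
- l row (team_id=1, tier=FL): no match → kept, r columns NULL.
- l row (team_id=7, tier=AX): no match → kept, r columns NULL.
- l row (team_id=8, tier=AX): no match → kept, r columns NULL.
- l row (team_id=4, tier=AX): no match → kept, r columns NULL.

NULL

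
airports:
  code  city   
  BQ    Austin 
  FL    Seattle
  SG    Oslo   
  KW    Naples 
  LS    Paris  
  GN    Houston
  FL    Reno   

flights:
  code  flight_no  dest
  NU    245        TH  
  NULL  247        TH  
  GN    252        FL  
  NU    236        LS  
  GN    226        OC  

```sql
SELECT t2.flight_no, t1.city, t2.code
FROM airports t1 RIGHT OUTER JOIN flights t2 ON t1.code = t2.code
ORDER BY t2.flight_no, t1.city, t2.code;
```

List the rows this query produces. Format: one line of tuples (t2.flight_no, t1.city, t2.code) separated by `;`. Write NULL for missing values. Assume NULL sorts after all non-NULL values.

(226, Houston, GN); (236, NULL, NU); (245, NULL, NU); (247, NULL, NULL); (252, Houston, GN)

RIGHT JOIN keeps every row from `flights`; unmatched rows get NULL for `airports`'s columns.
Matching on t1.code = t2.code. A NULL in a compared column never satisfies the condition.
Matched pairs: 2; unmatched t2 rows kept: 3.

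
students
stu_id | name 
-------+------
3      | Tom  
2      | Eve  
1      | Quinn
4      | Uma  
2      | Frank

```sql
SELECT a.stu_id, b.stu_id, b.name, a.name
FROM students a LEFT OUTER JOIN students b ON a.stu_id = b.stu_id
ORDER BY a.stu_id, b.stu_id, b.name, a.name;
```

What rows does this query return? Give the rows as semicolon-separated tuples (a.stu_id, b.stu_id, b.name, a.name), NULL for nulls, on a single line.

(1, 1, Quinn, Quinn); (2, 2, Eve, Eve); (2, 2, Eve, Frank); (2, 2, Frank, Eve); (2, 2, Frank, Frank); (3, 3, Tom, Tom); (4, 4, Uma, Uma)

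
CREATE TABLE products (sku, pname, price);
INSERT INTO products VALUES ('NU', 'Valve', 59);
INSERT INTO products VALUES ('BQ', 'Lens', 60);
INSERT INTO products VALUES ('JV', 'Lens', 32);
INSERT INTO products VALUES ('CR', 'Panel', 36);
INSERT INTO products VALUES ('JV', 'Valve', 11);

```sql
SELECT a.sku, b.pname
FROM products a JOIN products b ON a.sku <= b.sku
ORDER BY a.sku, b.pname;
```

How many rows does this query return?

16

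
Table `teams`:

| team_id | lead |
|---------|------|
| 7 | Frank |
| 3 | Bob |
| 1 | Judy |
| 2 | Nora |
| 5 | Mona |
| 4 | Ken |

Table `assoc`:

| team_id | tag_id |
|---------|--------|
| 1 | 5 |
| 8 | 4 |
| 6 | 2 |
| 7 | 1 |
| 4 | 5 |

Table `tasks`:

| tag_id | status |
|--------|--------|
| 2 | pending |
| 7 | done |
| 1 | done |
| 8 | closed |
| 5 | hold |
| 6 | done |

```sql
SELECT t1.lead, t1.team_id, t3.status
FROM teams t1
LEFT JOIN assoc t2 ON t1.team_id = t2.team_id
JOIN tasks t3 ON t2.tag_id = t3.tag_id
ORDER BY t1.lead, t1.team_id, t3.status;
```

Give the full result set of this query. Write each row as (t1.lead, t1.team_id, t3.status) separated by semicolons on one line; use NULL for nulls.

(Frank, 7, done); (Judy, 1, hold); (Ken, 4, hold)

Joins associate left-to-right: teams LEFT JOIN assoc on team_id gives 6 intermediate row(s).
Then INNER JOIN `tasks t3` on tag_id: keep only rows whose t2.tag_id appears in t3.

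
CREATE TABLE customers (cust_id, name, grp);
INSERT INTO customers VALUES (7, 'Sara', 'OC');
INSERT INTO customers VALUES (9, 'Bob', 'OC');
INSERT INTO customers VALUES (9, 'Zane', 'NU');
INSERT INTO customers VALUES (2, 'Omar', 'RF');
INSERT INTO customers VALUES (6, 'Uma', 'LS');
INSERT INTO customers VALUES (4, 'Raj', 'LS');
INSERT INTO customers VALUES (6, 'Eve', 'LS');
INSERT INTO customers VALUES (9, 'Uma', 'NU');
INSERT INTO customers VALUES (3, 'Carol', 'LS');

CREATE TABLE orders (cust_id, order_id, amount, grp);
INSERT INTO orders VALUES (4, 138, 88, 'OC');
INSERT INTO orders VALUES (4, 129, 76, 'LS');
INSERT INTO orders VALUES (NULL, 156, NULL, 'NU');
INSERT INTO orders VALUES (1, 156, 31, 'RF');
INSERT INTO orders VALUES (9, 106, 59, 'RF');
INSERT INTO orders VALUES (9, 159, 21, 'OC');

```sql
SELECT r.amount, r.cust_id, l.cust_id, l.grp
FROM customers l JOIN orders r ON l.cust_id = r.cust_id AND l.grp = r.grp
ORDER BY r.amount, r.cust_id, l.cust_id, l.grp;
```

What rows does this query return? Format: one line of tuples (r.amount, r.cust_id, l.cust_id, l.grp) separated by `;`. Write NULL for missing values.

(21, 9, 9, OC); (76, 4, 4, LS)

INNER JOIN keeps only pairs where the ON condition holds.
Matching on l.cust_id = r.cust_id AND l.grp = r.grp. A NULL in a compared column never satisfies the condition.
- l (cust_id=7, grp=OC) has no partner → excluded.
- l (cust_id=9, grp=OC) pairs with 1 row(s) of r.
- l (cust_id=9, grp=NU) has no partner → excluded.
- l (cust_id=2, grp=RF) has no partner → excluded.
- l (cust_id=6, grp=LS) has no partner → excluded.
- l (cust_id=4, grp=LS) pairs with 1 row(s) of r.
- l (cust_id=6, grp=LS) has no partner → excluded.
- l (cust_id=9, grp=NU) has no partner → excluded.
- l (cust_id=3, grp=LS) has no partner → excluded.
After projecting and ordering:
r.amount | r.cust_id | l.cust_id | l.grp
21 | 9 | 9 | OC
76 | 4 | 4 | LS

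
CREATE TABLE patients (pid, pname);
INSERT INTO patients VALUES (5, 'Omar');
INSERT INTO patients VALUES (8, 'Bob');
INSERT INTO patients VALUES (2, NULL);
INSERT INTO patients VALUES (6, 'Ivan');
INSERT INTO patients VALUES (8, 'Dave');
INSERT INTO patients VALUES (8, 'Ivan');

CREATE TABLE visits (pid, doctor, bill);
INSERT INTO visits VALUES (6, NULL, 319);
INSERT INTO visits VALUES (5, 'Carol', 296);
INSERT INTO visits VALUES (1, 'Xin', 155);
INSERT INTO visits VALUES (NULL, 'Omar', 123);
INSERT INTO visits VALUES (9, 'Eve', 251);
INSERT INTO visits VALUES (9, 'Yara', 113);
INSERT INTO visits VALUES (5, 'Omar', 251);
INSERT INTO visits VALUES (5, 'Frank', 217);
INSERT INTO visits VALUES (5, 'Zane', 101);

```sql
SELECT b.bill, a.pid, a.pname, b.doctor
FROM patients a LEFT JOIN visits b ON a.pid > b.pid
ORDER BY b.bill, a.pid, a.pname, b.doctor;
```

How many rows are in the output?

LEFT JOIN keeps every row from `patients`; unmatched rows get NULL for `visits`'s columns.
Matching on a.pid > b.pid. A NULL in a compared column never satisfies the condition.
- pid=5: 1 matching b row(s), so 1 row(s) emitted.
- pid=8: 6 matching b row(s), so 6 row(s) emitted.
- pid=2: 1 matching b row(s), so 1 row(s) emitted.
- pid=6: 5 matching b row(s), so 5 row(s) emitted.
- pid=8: 6 matching b row(s), so 6 row(s) emitted.
- pid=8: 6 matching b row(s), so 6 row(s) emitted.
Total: 25 rows.

25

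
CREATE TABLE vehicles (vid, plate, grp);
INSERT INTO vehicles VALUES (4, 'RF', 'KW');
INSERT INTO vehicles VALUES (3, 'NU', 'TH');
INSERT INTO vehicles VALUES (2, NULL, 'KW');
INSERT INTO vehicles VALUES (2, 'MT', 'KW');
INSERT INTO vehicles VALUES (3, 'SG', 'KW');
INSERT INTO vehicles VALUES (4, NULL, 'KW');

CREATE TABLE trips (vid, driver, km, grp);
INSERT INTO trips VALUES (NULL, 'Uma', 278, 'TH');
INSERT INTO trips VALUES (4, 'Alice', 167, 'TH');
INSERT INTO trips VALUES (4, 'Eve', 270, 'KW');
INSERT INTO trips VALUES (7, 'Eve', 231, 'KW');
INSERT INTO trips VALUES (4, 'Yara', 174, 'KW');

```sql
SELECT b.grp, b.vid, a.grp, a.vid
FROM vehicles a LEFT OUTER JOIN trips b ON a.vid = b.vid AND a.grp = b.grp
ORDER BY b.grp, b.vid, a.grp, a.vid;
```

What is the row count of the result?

LEFT JOIN keeps every row from `vehicles`; unmatched rows get NULL for `trips`'s columns.
Matching on a.vid = b.vid AND a.grp = b.grp. A NULL in a compared column never satisfies the condition.
Matched pairs: 4; unmatched a rows kept: 4.
Total: 4 matched + 4 padded = 8 rows.

8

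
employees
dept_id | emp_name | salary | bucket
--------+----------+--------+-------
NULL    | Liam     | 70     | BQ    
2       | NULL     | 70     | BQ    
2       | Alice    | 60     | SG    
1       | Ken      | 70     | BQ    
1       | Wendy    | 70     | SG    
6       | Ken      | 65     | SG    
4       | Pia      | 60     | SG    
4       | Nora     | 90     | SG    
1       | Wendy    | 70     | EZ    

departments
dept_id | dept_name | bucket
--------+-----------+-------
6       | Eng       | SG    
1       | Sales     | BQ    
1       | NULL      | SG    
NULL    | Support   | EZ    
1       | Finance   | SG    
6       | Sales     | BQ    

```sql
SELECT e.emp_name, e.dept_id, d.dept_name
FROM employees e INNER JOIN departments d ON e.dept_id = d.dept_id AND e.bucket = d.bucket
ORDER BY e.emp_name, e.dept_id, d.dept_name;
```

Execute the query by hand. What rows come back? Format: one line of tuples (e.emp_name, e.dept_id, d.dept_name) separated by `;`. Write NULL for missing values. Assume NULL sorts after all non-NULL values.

(Ken, 1, Sales); (Ken, 6, Eng); (Wendy, 1, Finance); (Wendy, 1, NULL)

INNER JOIN keeps only pairs where the ON condition holds.
Matching on e.dept_id = d.dept_id AND e.bucket = d.bucket. A NULL in a compared column never satisfies the condition.
- e (dept_id=NULL, bucket=BQ) has no partner → excluded.
- e (dept_id=2, bucket=BQ) has no partner → excluded.
- e (dept_id=2, bucket=SG) has no partner → excluded.
- e (dept_id=1, bucket=BQ) pairs with 1 row(s) of d.
- e (dept_id=1, bucket=SG) pairs with 2 row(s) of d.
- e (dept_id=6, bucket=SG) pairs with 1 row(s) of d.
- e (dept_id=4, bucket=SG) has no partner → excluded.
- e (dept_id=4, bucket=SG) has no partner → excluded.
- e (dept_id=1, bucket=EZ) has no partner → excluded.
After projecting and ordering:
e.emp_name | e.dept_id | d.dept_name
Ken | 1 | Sales
Ken | 6 | Eng
Wendy | 1 | Finance
Wendy | 1 | NULL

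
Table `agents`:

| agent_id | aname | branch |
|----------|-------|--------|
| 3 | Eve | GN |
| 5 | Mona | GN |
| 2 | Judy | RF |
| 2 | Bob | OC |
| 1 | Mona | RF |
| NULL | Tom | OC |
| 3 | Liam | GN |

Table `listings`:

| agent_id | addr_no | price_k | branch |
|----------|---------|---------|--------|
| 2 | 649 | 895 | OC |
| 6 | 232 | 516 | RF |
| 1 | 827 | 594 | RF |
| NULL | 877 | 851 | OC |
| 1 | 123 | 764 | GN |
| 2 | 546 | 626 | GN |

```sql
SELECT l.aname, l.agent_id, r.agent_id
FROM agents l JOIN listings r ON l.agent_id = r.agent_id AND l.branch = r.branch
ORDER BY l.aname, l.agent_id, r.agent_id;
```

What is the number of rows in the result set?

2

INNER JOIN keeps only pairs where the ON condition holds.
Matching on l.agent_id = r.agent_id AND l.branch = r.branch. A NULL in a compared column never satisfies the condition.
- l (agent_id=3, branch=GN) has no partner → excluded.
- l (agent_id=5, branch=GN) has no partner → excluded.
- l (agent_id=2, branch=RF) has no partner → excluded.
- l (agent_id=2, branch=OC) pairs with 1 row(s) of r.
- l (agent_id=1, branch=RF) pairs with 1 row(s) of r.
- l (agent_id=NULL, branch=OC) has no partner → excluded.
- l (agent_id=3, branch=GN) has no partner → excluded.
Total: 2 rows.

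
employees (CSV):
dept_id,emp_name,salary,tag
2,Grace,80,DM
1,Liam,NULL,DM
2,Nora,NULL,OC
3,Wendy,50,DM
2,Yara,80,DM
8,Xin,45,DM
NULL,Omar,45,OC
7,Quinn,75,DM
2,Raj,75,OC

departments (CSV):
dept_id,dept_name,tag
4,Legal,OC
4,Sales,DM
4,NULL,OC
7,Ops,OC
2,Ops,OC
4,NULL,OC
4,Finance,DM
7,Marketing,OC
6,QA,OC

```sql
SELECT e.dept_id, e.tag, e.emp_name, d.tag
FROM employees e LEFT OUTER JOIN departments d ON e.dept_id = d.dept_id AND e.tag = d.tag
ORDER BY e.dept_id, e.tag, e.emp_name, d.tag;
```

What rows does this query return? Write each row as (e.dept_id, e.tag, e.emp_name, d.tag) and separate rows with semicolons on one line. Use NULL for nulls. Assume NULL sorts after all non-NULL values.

(1, DM, Liam, NULL); (2, DM, Grace, NULL); (2, DM, Yara, NULL); (2, OC, Nora, OC); (2, OC, Raj, OC); (3, DM, Wendy, NULL); (7, DM, Quinn, NULL); (8, DM, Xin, NULL); (NULL, OC, Omar, NULL)

LEFT JOIN keeps every row from `employees`; unmatched rows get NULL for `departments`'s columns.
Matching on e.dept_id = d.dept_id AND e.tag = d.tag. A NULL in a compared column never satisfies the condition.
Matched pairs: 2; unmatched e rows kept: 7.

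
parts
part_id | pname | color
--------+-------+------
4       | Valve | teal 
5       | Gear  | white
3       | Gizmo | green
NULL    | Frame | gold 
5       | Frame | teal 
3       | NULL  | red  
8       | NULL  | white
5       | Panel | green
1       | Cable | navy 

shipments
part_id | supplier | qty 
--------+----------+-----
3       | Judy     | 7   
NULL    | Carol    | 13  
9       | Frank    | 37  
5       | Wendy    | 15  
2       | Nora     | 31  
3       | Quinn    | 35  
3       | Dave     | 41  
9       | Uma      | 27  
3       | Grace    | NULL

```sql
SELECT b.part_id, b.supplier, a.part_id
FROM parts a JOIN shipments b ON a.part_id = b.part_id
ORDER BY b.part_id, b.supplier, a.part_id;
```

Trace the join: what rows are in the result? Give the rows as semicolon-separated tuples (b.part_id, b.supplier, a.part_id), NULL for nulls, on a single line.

(3, Dave, 3); (3, Dave, 3); (3, Grace, 3); (3, Grace, 3); (3, Judy, 3); (3, Judy, 3); (3, Quinn, 3); (3, Quinn, 3); (5, Wendy, 5); (5, Wendy, 5); (5, Wendy, 5)

INNER JOIN keeps only pairs where the ON condition holds.
Matching on a.part_id = b.part_id. A NULL in a compared column never satisfies the condition.
- a row (part_id=4): no match → dropped.
- a row (part_id=5): matches 1 b row(s) → 1 output row(s).
- a row (part_id=3): matches 4 b row(s) → 4 output row(s).
- a row (part_id=NULL): no match → dropped.
- a row (part_id=5): matches 1 b row(s) → 1 output row(s).
- a row (part_id=3): matches 4 b row(s) → 4 output row(s).
- a row (part_id=8): no match → dropped.
- a row (part_id=5): matches 1 b row(s) → 1 output row(s).
- a row (part_id=1): no match → dropped.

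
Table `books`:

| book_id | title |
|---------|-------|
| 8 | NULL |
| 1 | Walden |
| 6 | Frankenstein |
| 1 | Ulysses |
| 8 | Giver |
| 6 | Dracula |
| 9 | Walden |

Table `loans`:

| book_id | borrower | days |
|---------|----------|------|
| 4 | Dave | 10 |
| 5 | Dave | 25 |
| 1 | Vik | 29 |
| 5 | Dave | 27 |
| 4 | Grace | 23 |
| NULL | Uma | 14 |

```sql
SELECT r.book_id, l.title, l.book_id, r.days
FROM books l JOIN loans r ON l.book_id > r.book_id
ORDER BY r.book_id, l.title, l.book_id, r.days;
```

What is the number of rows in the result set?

25

INNER JOIN keeps only pairs where the ON condition holds.
Matching on l.book_id > r.book_id. A NULL in a compared column never satisfies the condition.
Matched pairs: 25.
Total: 25 rows.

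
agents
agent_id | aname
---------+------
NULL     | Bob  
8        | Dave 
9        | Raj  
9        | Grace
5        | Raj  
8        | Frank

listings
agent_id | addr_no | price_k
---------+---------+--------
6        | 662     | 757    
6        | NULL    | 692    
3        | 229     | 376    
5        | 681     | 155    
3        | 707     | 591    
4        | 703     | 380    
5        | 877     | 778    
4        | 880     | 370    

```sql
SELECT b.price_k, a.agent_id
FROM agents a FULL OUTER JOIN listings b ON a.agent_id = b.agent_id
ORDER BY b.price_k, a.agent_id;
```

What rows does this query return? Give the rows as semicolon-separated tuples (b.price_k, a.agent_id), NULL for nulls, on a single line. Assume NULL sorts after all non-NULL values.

(155, 5); (370, NULL); (376, NULL); (380, NULL); (591, NULL); (692, NULL); (757, NULL); (778, 5); (NULL, 8); (NULL, 8); (NULL, 9); (NULL, 9); (NULL, NULL)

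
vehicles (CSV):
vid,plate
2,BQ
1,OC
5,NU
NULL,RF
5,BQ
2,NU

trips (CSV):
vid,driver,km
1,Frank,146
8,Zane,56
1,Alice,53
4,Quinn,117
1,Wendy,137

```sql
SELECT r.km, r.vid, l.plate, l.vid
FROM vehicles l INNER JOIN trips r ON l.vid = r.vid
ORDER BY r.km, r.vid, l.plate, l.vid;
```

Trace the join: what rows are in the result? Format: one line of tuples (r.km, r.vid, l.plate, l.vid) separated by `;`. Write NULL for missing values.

(53, 1, OC, 1); (137, 1, OC, 1); (146, 1, OC, 1)

INNER JOIN keeps only pairs where the ON condition holds.
Matching on l.vid = r.vid. A NULL in a compared column never satisfies the condition.
- l row (vid=2): no match → dropped.
- l row (vid=1): matches 3 r row(s) → 3 output row(s).
- l row (vid=5): no match → dropped.
- l row (vid=NULL): no match → dropped.
- l row (vid=5): no match → dropped.
- l row (vid=2): no match → dropped.
After projecting and ordering:
r.km | r.vid | l.plate | l.vid
53 | 1 | OC | 1
137 | 1 | OC | 1
146 | 1 | OC | 1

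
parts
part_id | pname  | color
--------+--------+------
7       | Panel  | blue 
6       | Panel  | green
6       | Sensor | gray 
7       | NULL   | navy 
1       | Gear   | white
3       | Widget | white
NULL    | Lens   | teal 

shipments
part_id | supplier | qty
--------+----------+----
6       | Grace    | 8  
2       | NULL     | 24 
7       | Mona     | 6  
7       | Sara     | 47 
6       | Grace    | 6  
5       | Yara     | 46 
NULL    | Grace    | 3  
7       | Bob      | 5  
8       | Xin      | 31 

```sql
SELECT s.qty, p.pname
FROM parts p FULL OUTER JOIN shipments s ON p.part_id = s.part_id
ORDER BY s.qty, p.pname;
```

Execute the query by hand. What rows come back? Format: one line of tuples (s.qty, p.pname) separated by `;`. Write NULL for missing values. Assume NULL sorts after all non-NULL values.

FULL OUTER JOIN keeps every row from both sides; unmatched rows get NULL for the other side's columns.
Matching on p.part_id = s.part_id. A NULL in a compared column never satisfies the condition.
Matched pairs: 10; unmatched p rows kept: 3; unmatched s rows kept: 4.

(3, NULL); (5, Panel); (5, NULL); (6, Panel); (6, Panel); (6, Sensor); (6, NULL); (8, Panel); (8, Sensor); (24, NULL); (31, NULL); (46, NULL); (47, Panel); (47, NULL); (NULL, Gear); (NULL, Lens); (NULL, Widget)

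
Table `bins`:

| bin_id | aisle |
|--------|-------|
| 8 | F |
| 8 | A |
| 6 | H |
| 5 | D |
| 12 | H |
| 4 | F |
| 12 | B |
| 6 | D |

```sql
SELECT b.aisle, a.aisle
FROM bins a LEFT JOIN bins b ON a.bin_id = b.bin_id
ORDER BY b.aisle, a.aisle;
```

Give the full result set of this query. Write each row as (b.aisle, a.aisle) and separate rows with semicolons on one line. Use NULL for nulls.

(A, A); (A, F); (B, B); (B, H); (D, D); (D, D); (D, H); (F, A); (F, F); (F, F); (H, B); (H, D); (H, H); (H, H)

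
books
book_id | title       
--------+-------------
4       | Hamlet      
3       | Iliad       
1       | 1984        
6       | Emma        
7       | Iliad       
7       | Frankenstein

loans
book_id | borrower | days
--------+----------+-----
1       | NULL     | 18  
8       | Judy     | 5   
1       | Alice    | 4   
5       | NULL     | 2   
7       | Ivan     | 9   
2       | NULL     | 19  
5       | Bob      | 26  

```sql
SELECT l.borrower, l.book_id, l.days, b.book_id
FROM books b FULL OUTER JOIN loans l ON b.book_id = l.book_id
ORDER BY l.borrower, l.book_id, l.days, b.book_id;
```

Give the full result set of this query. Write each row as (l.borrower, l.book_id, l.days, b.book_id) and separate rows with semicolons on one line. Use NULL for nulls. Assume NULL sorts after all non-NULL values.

(Alice, 1, 4, 1); (Bob, 5, 26, NULL); (Ivan, 7, 9, 7); (Ivan, 7, 9, 7); (Judy, 8, 5, NULL); (NULL, 1, 18, 1); (NULL, 2, 19, NULL); (NULL, 5, 2, NULL); (NULL, NULL, NULL, 3); (NULL, NULL, NULL, 4); (NULL, NULL, NULL, 6)

FULL OUTER JOIN keeps every row from both sides; unmatched rows get NULL for the other side's columns.
Matching on b.book_id = l.book_id.
Matched pairs: 4; unmatched b rows kept: 3; unmatched l rows kept: 4.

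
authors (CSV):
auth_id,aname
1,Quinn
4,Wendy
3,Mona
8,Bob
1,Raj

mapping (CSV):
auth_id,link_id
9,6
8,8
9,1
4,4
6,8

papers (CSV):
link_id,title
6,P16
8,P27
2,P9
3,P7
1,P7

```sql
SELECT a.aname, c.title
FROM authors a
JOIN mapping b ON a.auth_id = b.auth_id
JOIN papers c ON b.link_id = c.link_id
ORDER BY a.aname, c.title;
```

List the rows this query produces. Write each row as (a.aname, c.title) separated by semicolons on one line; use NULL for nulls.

(Bob, P27)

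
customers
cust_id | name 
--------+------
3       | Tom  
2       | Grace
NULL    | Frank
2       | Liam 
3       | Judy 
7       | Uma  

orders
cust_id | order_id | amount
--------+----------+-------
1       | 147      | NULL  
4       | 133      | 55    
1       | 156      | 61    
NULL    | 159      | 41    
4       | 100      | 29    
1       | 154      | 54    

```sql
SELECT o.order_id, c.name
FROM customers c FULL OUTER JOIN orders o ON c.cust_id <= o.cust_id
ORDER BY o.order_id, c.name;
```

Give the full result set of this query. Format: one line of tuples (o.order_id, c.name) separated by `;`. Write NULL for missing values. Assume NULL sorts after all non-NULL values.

FULL OUTER JOIN keeps every row from both sides; unmatched rows get NULL for the other side's columns.
Matching on c.cust_id <= o.cust_id. A NULL in a compared column never satisfies the condition.
- cust_id=3: 2 matching o row(s), so 2 row(s) emitted.
- cust_id=2: 2 matching o row(s), so 2 row(s) emitted.
- cust_id=NULL: no o row matches, row kept with o columns NULL.
- cust_id=2: 2 matching o row(s), so 2 row(s) emitted.
- cust_id=3: 2 matching o row(s), so 2 row(s) emitted.
- cust_id=7: no o row matches, row kept with o columns NULL.
- 4 o row(s) had no c match → kept, c columns NULL.

(100, Grace); (100, Judy); (100, Liam); (100, Tom); (133, Grace); (133, Judy); (133, Liam); (133, Tom); (147, NULL); (154, NULL); (156, NULL); (159, NULL); (NULL, Frank); (NULL, Uma)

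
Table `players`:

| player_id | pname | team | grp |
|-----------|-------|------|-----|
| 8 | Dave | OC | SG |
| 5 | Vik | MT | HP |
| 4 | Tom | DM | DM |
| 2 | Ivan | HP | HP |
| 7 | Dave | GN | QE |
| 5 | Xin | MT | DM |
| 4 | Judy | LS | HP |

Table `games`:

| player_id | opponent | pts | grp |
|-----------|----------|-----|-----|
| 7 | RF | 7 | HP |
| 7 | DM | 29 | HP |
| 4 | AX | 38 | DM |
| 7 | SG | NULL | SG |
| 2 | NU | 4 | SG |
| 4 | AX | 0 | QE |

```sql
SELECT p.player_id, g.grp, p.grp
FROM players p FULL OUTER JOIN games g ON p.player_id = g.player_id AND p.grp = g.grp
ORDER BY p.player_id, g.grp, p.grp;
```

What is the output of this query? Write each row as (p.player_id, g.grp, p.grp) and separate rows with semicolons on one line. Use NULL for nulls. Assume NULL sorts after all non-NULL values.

(2, NULL, HP); (4, DM, DM); (4, NULL, HP); (5, NULL, DM); (5, NULL, HP); (7, NULL, QE); (8, NULL, SG); (NULL, HP, NULL); (NULL, HP, NULL); (NULL, QE, NULL); (NULL, SG, NULL); (NULL, SG, NULL)

FULL OUTER JOIN keeps every row from both sides; unmatched rows get NULL for the other side's columns.
Matching on p.player_id = g.player_id AND p.grp = g.grp.
- p[0] player_id=8, grp=SG → no match; kept with NULLs on the g side.
- p[1] player_id=5, grp=HP → no match; kept with NULLs on the g side.
- p[2] player_id=4, grp=DM → 1 match(es) in g → 1 row(s).
- p[3] player_id=2, grp=HP → no match; kept with NULLs on the g side.
- p[4] player_id=7, grp=QE → no match; kept with NULLs on the g side.
- p[5] player_id=5, grp=DM → no match; kept with NULLs on the g side.
- p[6] player_id=4, grp=HP → no match; kept with NULLs on the g side.
- 5 g row(s) had no p match → kept, p columns NULL.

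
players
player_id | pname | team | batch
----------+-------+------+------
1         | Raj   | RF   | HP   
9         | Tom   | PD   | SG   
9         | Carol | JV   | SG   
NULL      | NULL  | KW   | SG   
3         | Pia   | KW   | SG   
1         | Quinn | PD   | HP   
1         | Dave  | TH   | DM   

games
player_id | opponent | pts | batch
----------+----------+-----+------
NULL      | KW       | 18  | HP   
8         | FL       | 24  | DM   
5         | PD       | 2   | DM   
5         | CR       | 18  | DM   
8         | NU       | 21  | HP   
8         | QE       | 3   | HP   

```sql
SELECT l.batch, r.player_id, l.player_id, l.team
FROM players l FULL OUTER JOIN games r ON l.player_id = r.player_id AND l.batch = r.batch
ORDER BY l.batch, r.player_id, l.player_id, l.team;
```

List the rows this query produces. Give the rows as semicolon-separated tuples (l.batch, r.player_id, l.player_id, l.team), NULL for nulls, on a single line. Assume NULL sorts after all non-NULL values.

FULL OUTER JOIN keeps every row from both sides; unmatched rows get NULL for the other side's columns.
Matching on l.player_id = r.player_id AND l.batch = r.batch. A NULL in a compared column never satisfies the condition.
Matched pairs: 0; unmatched l rows kept: 7; unmatched r rows kept: 6.

(DM, NULL, 1, TH); (HP, NULL, 1, PD); (HP, NULL, 1, RF); (SG, NULL, 3, KW); (SG, NULL, 9, JV); (SG, NULL, 9, PD); (SG, NULL, NULL, KW); (NULL, 5, NULL, NULL); (NULL, 5, NULL, NULL); (NULL, 8, NULL, NULL); (NULL, 8, NULL, NULL); (NULL, 8, NULL, NULL); (NULL, NULL, NULL, NULL)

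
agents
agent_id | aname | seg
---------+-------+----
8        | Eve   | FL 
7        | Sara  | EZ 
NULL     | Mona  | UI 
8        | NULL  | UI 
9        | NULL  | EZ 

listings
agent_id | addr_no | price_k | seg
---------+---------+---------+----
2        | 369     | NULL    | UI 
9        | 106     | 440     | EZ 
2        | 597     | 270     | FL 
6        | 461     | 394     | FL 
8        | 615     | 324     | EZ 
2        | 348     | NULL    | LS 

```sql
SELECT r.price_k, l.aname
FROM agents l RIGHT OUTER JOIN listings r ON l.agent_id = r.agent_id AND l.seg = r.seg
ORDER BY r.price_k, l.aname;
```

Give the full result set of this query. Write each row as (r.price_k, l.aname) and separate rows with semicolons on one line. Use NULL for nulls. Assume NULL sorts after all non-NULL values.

(270, NULL); (324, NULL); (394, NULL); (440, NULL); (NULL, NULL); (NULL, NULL)

RIGHT JOIN keeps every row from `listings`; unmatched rows get NULL for `agents`'s columns.
Matching on l.agent_id = r.agent_id AND l.seg = r.seg. A NULL in a compared column never satisfies the condition.
Matched pairs: 1; unmatched r rows kept: 5.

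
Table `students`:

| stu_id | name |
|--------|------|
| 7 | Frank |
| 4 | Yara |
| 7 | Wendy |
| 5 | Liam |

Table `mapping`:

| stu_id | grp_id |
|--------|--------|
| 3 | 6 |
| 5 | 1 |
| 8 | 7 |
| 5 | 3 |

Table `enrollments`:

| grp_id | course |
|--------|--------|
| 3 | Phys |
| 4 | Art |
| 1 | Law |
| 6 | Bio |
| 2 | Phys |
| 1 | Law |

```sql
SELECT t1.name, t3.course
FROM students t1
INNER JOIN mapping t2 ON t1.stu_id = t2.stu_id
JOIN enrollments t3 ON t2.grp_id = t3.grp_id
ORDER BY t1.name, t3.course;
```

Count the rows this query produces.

Joins associate left-to-right: students INNER JOIN mapping on stu_id gives 2 intermediate row(s).
Then INNER JOIN `enrollments t3` on grp_id: keep only rows whose t2.grp_id appears in t3.
Result: 3 row(s).

3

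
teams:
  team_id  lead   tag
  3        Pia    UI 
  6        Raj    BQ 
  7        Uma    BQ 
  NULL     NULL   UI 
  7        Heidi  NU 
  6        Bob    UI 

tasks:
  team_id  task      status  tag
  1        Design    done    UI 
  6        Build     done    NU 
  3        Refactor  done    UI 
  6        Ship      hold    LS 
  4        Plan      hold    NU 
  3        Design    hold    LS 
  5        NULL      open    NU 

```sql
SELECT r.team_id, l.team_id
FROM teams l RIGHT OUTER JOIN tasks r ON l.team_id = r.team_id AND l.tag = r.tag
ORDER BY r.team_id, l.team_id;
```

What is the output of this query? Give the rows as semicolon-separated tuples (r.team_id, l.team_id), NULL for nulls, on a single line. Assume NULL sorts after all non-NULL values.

RIGHT JOIN keeps every row from `tasks`; unmatched rows get NULL for `teams`'s columns.
Matching on l.team_id = r.team_id AND l.tag = r.tag. A NULL in a compared column never satisfies the condition.
Matched pairs: 1; unmatched r rows kept: 6.

(1, NULL); (3, 3); (3, NULL); (4, NULL); (5, NULL); (6, NULL); (6, NULL)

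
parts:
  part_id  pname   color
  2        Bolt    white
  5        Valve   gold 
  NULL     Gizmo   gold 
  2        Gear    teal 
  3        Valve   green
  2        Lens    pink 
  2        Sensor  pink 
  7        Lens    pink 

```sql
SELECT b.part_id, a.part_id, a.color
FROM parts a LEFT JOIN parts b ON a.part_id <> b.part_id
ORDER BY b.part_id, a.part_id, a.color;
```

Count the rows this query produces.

LEFT JOIN keeps every row from `parts a`; unmatched rows get NULL for `parts b`'s columns.
Matching on a.part_id <> b.part_id. A NULL in a compared column never satisfies the condition.
- part_id=2: 3 matching b row(s), so 3 row(s) emitted.
- part_id=5: 6 matching b row(s), so 6 row(s) emitted.
- part_id=NULL: no b row matches, row kept with b columns NULL.
- part_id=2: 3 matching b row(s), so 3 row(s) emitted.
- part_id=3: 6 matching b row(s), so 6 row(s) emitted.
- part_id=2: 3 matching b row(s), so 3 row(s) emitted.
- part_id=2: 3 matching b row(s), so 3 row(s) emitted.
- part_id=7: 6 matching b row(s), so 6 row(s) emitted.
Total: 30 matched + 1 padded = 31 rows.

31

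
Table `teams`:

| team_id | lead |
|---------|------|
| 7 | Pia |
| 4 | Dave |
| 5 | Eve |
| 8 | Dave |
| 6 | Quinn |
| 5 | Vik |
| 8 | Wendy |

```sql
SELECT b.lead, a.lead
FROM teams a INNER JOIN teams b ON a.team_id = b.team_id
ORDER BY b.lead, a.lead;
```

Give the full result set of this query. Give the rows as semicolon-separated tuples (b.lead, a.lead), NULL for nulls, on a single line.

INNER JOIN keeps only pairs where the ON condition holds.
Matching on a.team_id = b.team_id.
- team_id=7: 1 matching b row(s), so 1 row(s) emitted.
- team_id=4: 1 matching b row(s), so 1 row(s) emitted.
- team_id=5: 2 matching b row(s), so 2 row(s) emitted.
- team_id=8: 2 matching b row(s), so 2 row(s) emitted.
- team_id=6: 1 matching b row(s), so 1 row(s) emitted.
- team_id=5: 2 matching b row(s), so 2 row(s) emitted.
- team_id=8: 2 matching b row(s), so 2 row(s) emitted.

(Dave, Dave); (Dave, Dave); (Dave, Wendy); (Eve, Eve); (Eve, Vik); (Pia, Pia); (Quinn, Quinn); (Vik, Eve); (Vik, Vik); (Wendy, Dave); (Wendy, Wendy)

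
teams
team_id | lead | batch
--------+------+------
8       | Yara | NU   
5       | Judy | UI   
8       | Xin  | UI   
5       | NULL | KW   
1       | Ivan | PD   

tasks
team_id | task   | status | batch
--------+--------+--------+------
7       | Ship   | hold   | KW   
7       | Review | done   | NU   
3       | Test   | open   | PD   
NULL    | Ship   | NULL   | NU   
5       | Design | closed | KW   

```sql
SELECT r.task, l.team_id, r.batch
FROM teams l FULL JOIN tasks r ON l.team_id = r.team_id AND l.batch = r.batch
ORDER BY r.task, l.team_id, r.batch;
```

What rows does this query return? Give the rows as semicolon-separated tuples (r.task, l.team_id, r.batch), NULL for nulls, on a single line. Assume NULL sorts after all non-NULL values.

(Design, 5, KW); (Review, NULL, NU); (Ship, NULL, KW); (Ship, NULL, NU); (Test, NULL, PD); (NULL, 1, NULL); (NULL, 5, NULL); (NULL, 8, NULL); (NULL, 8, NULL)

FULL OUTER JOIN keeps every row from both sides; unmatched rows get NULL for the other side's columns.
Matching on l.team_id = r.team_id AND l.batch = r.batch. A NULL in a compared column never satisfies the condition.
Matched pairs: 1; unmatched l rows kept: 4; unmatched r rows kept: 4.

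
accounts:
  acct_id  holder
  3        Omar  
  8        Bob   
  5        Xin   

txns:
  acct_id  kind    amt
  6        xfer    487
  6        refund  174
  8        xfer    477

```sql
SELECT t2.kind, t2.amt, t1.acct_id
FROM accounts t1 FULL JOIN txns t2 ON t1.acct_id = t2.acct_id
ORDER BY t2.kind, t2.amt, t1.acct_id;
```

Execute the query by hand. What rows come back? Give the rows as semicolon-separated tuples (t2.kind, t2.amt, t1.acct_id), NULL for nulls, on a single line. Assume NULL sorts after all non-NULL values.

(refund, 174, NULL); (xfer, 477, 8); (xfer, 487, NULL); (NULL, NULL, 3); (NULL, NULL, 5)

FULL OUTER JOIN keeps every row from both sides; unmatched rows get NULL for the other side's columns.
Matching on t1.acct_id = t2.acct_id.
Matched pairs: 1; unmatched t1 rows kept: 2; unmatched t2 rows kept: 2.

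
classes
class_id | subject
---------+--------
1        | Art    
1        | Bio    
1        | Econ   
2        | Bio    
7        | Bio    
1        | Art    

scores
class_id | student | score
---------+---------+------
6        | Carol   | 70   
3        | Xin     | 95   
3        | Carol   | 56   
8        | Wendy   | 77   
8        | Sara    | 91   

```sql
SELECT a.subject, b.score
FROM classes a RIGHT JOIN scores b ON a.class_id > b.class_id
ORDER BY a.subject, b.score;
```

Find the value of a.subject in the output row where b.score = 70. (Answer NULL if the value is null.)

Bio

RIGHT JOIN keeps every row from `scores`; unmatched rows get NULL for `classes`'s columns.
Matching on a.class_id > b.class_id.
- a row (class_id=1): no match.
- a row (class_id=1): no match.
- a row (class_id=1): no match.
- a row (class_id=2): no match.
- a row (class_id=7): matches 3 b row(s) → 3 output row(s).
- a row (class_id=1): no match.
- 2 b row(s) had no a match → kept, a columns NULL.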